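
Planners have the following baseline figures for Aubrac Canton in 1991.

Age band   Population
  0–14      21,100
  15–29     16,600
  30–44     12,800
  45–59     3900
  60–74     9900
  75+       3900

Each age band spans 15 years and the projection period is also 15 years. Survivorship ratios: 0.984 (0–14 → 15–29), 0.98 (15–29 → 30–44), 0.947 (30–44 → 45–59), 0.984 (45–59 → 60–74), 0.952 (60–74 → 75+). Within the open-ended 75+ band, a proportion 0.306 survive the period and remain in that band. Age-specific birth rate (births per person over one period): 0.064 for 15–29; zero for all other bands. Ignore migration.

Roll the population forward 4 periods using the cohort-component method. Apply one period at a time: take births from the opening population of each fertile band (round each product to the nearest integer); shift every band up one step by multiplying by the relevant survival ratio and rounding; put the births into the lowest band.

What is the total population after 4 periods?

39916

— Period 1 —
Births: 16600 × 0.064 = 1062
15–29: 21100 × 0.984 = 20762
30–44: 16600 × 0.98 = 16268
45–59: 12800 × 0.947 = 12122
60–74: 3900 × 0.984 = 3838
75+: 9900 × 0.952 + 3900 × 0.306 = 9425 + 1193 = 10618
→ [1062, 20762, 16268, 12122, 3838, 10618]
— Period 2 —
Births: 20762 × 0.064 = 1329
15–29: 1062 × 0.984 = 1045
30–44: 20762 × 0.98 = 20347
45–59: 16268 × 0.947 = 15406
60–74: 12122 × 0.984 = 11928
75+: 3838 × 0.952 + 10618 × 0.306 = 3654 + 3249 = 6903
→ [1329, 1045, 20347, 15406, 11928, 6903]
— Period 3 —
Births: 1045 × 0.064 = 67
15–29: 1329 × 0.984 = 1308
30–44: 1045 × 0.98 = 1024
45–59: 20347 × 0.947 = 19269
60–74: 15406 × 0.984 = 15160
75+: 11928 × 0.952 + 6903 × 0.306 = 11355 + 2112 = 13467
→ [67, 1308, 1024, 19269, 15160, 13467]
— Period 4 —
Births: 1308 × 0.064 = 84
15–29: 67 × 0.984 = 66
30–44: 1308 × 0.98 = 1282
45–59: 1024 × 0.947 = 970
60–74: 19269 × 0.984 = 18961
75+: 15160 × 0.952 + 13467 × 0.306 = 14432 + 4121 = 18553
→ [84, 66, 1282, 970, 18961, 18553]
Total after period 4: 84 + 66 + 1282 + 970 + 18961 + 18553 = 39916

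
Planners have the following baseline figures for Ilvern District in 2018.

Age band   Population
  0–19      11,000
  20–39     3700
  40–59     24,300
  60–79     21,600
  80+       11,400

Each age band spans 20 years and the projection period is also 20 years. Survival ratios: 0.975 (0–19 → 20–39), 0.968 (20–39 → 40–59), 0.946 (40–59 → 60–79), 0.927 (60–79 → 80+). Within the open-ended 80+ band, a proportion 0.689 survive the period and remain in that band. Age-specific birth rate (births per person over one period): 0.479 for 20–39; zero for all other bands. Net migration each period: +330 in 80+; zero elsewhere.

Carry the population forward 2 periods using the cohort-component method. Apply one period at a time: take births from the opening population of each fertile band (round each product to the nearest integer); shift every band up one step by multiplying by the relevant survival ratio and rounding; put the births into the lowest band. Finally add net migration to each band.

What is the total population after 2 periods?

61711

Call the groups 1 to 5, youngest first.
Period 1.
Births: 3700 × 0.479 = 1772
Group 2: 11000 × 0.975 = 10725
Group 3: 3700 × 0.968 = 3582
Group 4: 24300 × 0.946 = 22988
Group 5: 21600 × 0.927 + 11400 × 0.689 = 20023 + 7855 = 27878
Net migration: Group 5 + 330 → 28208
End of period: [1772, 10725, 3582, 22988, 28208]
Period 2.
Births: 10725 × 0.479 = 5137
Group 2: 1772 × 0.975 = 1728
Group 3: 10725 × 0.968 = 10382
Group 4: 3582 × 0.946 = 3389
Group 5: 22988 × 0.927 + 28208 × 0.689 = 21310 + 19435 = 40745
Net migration: Group 5 + 330 → 41075
End of period: [5137, 1728, 10382, 3389, 41075]
Total after period 2: 5137 + 1728 + 10382 + 3389 + 41075 = 61711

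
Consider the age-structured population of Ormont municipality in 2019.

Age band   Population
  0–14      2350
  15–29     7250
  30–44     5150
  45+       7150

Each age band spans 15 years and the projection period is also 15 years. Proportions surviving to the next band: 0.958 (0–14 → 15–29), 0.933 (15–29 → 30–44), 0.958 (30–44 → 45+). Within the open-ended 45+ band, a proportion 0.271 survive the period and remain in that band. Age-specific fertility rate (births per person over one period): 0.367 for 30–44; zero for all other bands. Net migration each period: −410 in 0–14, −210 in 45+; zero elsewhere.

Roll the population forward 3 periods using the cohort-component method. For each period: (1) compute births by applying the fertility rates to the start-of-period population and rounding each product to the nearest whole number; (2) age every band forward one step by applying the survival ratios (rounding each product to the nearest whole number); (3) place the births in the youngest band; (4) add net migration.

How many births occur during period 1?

1890

After projecting period 1:
Births: 5150 × 0.367 = 1890
15–29: 2350 × 0.958 = 2251
30–44: 7250 × 0.933 = 6764
45+: 5150 × 0.958 + 7150 × 0.271 = 4934 + 1938 = 6872
Net migration: 0–14 − 410 → 1480; 45+ − 210 → 6662
Population now: 0–14=1480, 15–29=2251, 30–44=6764, 45+=6662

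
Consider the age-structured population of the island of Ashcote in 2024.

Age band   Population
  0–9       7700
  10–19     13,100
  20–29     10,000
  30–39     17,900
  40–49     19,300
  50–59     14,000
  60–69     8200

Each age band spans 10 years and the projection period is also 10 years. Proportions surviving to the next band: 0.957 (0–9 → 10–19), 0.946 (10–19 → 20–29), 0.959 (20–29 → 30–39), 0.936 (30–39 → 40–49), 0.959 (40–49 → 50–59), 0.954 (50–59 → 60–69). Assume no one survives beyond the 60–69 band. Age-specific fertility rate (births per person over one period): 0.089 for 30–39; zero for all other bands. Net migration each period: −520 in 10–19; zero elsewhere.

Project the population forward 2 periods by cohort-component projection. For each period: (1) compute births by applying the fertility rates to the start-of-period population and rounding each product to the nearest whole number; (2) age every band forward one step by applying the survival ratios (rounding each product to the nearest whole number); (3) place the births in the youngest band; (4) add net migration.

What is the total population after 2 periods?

62924

After projecting period 1:
Births: 17900 × 0.089 = 1593
10–19: 7700 × 0.957 = 7369
20–29: 13100 × 0.946 = 12393
30–39: 10000 × 0.959 = 9590
40–49: 17900 × 0.936 = 16754
50–59: 19300 × 0.959 = 18509
60–69: 14000 × 0.954 = 13356
Net migration: 10–19 − 520 → 6849
Population now: 0–9=1593, 10–19=6849, 20–29=12393, 30–39=9590, 40–49=16754, 50–59=18509, 60–69=13356
After projecting period 2:
Births: 9590 × 0.089 = 854
10–19: 1593 × 0.957 = 1525
20–29: 6849 × 0.946 = 6479
30–39: 12393 × 0.959 = 11885
40–49: 9590 × 0.936 = 8976
50–59: 16754 × 0.959 = 16067
60–69: 18509 × 0.954 = 17658
Net migration: 10–19 − 520 → 1005
Population now: 0–9=854, 10–19=1005, 20–29=6479, 30–39=11885, 40–49=8976, 50–59=16067, 60–69=17658
Total after period 2: 854 + 1005 + 6479 + 11885 + 8976 + 16067 + 17658 = 62924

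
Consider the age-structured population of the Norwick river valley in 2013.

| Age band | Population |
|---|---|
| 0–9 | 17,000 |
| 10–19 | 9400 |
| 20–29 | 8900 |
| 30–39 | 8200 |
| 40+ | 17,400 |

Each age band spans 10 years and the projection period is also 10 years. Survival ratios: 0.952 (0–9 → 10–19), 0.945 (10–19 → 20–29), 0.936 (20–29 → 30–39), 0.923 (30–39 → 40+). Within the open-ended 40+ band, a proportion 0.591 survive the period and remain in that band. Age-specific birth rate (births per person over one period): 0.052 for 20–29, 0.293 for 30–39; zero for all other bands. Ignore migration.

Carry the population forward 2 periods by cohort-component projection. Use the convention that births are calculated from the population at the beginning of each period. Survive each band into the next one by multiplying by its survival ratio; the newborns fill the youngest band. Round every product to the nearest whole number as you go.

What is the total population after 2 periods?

— Period 1 —
Births: 8900 * 0.052 = 463  |  8200 * 0.293 = 2403 — total 2866
10–19: 17000 * 0.952 = 16184
20–29: 9400 * 0.945 = 8883
30–39: 8900 * 0.936 = 8330
40+: 8200 * 0.923 + 17400 * 0.591 = 7569 + 10283 = 17852
Population now: 0–9=2866, 10–19=16184, 20–29=8883, 30–39=8330, 40+=17852
— Period 2 —
Births: 8883 * 0.052 = 462  |  8330 * 0.293 = 2441 — total 2903
10–19: 2866 * 0.952 = 2728
20–29: 16184 * 0.945 = 15294
30–39: 8883 * 0.936 = 8314
40+: 8330 * 0.923 + 17852 * 0.591 = 7689 + 10551 = 18240
Population now: 0–9=2903, 10–19=2728, 20–29=15294, 30–39=8314, 40+=18240
Total after period 2: 2903 + 2728 + 15294 + 8314 + 18240 = 47479

47479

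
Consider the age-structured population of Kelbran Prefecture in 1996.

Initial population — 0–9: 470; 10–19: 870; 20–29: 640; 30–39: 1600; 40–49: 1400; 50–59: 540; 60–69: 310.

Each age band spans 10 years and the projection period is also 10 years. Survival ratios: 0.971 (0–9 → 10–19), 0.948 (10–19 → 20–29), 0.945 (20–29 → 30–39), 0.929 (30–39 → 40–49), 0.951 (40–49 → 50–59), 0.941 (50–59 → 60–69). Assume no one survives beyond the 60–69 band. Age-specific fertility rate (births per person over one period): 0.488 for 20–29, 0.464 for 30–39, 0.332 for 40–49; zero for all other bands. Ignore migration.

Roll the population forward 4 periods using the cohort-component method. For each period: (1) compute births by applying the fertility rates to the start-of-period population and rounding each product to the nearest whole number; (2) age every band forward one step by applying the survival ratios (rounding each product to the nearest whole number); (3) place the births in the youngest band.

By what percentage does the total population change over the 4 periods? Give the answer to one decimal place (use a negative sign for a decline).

After projecting period 1:
Births: 640 * 0.488 = 312 ; 1600 * 0.464 = 742 ; 1400 * 0.332 = 465 ⇒ total 1519
10–19: 470 * 0.971 = 456
20–29: 870 * 0.948 = 825
30–39: 640 * 0.945 = 605
40–49: 1600 * 0.929 = 1486
50–59: 1400 * 0.951 = 1331
60–69: 540 * 0.941 = 508
End of period: [1519, 456, 825, 605, 1486, 1331, 508]
After projecting period 2:
Births: 825 * 0.488 = 403 ; 605 * 0.464 = 281 ; 1486 * 0.332 = 493 ⇒ total 1177
10–19: 1519 * 0.971 = 1475
20–29: 456 * 0.948 = 432
30–39: 825 * 0.945 = 780
40–49: 605 * 0.929 = 562
50–59: 1486 * 0.951 = 1413
60–69: 1331 * 0.941 = 1252
End of period: [1177, 1475, 432, 780, 562, 1413, 1252]
After projecting period 3:
Births: 432 * 0.488 = 211 ; 780 * 0.464 = 362 ; 562 * 0.332 = 187 ⇒ total 760
10–19: 1177 * 0.971 = 1143
20–29: 1475 * 0.948 = 1398
30–39: 432 * 0.945 = 408
40–49: 780 * 0.929 = 725
50–59: 562 * 0.951 = 534
60–69: 1413 * 0.941 = 1330
End of period: [760, 1143, 1398, 408, 725, 534, 1330]
After projecting period 4:
Births: 1398 * 0.488 = 682 ; 408 * 0.464 = 189 ; 725 * 0.332 = 241 ⇒ total 1112
10–19: 760 * 0.971 = 738
20–29: 1143 * 0.948 = 1084
30–39: 1398 * 0.945 = 1321
40–49: 408 * 0.929 = 379
50–59: 725 * 0.951 = 689
60–69: 534 * 0.941 = 502
End of period: [1112, 738, 1084, 1321, 379, 689, 502]
Total: 5830 → 5825; change = -5; percentage change = -0.1%

-0.1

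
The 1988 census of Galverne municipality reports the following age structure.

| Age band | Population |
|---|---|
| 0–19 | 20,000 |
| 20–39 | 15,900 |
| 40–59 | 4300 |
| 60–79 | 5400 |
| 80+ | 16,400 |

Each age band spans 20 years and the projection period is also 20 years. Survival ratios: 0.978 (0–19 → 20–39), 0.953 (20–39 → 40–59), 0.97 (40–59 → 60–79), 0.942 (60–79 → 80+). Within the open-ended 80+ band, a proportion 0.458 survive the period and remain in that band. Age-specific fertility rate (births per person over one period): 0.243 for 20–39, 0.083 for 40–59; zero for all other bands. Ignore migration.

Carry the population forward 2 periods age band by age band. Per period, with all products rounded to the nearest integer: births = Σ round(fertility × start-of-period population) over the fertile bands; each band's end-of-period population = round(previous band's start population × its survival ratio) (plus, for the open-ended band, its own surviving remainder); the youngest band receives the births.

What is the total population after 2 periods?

53177

After projecting period 1:
Births: 15900 × 0.243 = 3864  |  4300 × 0.083 = 357 — total 4221
20–39: 20000 × 0.978 = 19560
40–59: 15900 × 0.953 = 15153
60–79: 4300 × 0.97 = 4171
80+: 5400 × 0.942 + 16400 × 0.458 = 5087 + 7511 = 12598
→ [4221, 19560, 15153, 4171, 12598]
After projecting period 2:
Births: 19560 × 0.243 = 4753  |  15153 × 0.083 = 1258 — total 6011
20–39: 4221 × 0.978 = 4128
40–59: 19560 × 0.953 = 18641
60–79: 15153 × 0.97 = 14698
80+: 4171 × 0.942 + 12598 × 0.458 = 3929 + 5770 = 9699
→ [6011, 4128, 18641, 14698, 9699]
Total after period 2: 6011 + 4128 + 18641 + 14698 + 9699 = 53177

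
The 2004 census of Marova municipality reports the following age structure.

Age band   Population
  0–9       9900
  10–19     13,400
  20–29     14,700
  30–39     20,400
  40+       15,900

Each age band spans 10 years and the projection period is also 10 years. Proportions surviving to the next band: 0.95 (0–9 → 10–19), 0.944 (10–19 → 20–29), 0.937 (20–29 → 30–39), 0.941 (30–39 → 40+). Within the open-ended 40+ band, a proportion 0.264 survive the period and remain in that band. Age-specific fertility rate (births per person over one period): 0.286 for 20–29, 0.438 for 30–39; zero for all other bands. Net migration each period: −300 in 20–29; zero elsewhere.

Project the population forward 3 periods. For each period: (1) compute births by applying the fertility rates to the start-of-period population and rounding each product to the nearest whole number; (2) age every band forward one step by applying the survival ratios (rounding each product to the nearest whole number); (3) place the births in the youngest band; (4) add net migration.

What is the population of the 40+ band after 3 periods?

[period 1]
Births: 14700 × 0.286 = 4204 ; 20400 × 0.438 = 8935 — total 13139
10–19: 9900 × 0.95 = 9405
20–29: 13400 × 0.944 = 12650
30–39: 14700 × 0.937 = 13774
40+: 20400 × 0.941 + 15900 × 0.264 = 19196 + 4198 = 23394
Net migration: 20–29 − 300 → 12350
End of period: [13139, 9405, 12350, 13774, 23394]
[period 2]
Births: 12350 × 0.286 = 3532 ; 13774 × 0.438 = 6033 — total 9565
10–19: 13139 × 0.95 = 12482
20–29: 9405 × 0.944 = 8878
30–39: 12350 × 0.937 = 11572
40+: 13774 × 0.941 + 23394 × 0.264 = 12961 + 6176 = 19137
Net migration: 20–29 − 300 → 8578
End of period: [9565, 12482, 8578, 11572, 19137]
[period 3]
Births: 8578 × 0.286 = 2453 ; 11572 × 0.438 = 5069 — total 7522
10–19: 9565 × 0.95 = 9087
20–29: 12482 × 0.944 = 11783
30–39: 8578 × 0.937 = 8038
40+: 11572 × 0.941 + 19137 × 0.264 = 10889 + 5052 = 15941
Net migration: 20–29 − 300 → 11483
End of period: [7522, 9087, 11483, 8038, 15941]

15941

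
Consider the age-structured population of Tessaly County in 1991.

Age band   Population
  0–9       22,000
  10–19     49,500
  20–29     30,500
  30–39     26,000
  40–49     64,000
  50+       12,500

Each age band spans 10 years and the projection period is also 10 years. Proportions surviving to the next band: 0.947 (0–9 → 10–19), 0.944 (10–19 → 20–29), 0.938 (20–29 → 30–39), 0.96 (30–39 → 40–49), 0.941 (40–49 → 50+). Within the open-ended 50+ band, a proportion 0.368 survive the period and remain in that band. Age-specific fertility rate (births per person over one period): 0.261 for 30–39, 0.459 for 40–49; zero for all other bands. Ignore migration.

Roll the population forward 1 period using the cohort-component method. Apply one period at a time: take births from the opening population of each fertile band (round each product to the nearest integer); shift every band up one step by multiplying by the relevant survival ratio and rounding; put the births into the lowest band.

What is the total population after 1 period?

— Period 1 —
Births: 26000 × 0.261 = 6786 ; 64000 × 0.459 = 29376 → total 36162
10–19: 22000 × 0.947 = 20834
20–29: 49500 × 0.944 = 46728
30–39: 30500 × 0.938 = 28609
40–49: 26000 × 0.96 = 24960
50+: 64000 × 0.941 + 12500 × 0.368 = 60224 + 4600 = 64824
→ [36162, 20834, 46728, 28609, 24960, 64824]
Total after period 1: 36162 + 20834 + 46728 + 28609 + 24960 + 64824 = 222117

222117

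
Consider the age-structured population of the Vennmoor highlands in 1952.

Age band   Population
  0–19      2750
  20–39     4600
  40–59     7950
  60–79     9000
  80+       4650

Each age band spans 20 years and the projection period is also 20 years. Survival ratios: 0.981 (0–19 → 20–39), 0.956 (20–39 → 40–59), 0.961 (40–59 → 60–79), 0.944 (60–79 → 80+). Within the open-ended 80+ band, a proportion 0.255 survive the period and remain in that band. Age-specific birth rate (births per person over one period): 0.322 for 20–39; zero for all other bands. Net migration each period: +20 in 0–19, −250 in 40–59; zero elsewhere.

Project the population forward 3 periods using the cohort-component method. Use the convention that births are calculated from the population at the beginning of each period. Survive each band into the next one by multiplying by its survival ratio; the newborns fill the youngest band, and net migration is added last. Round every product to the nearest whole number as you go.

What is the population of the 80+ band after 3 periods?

Numbering the groups 1..5 from youngest to oldest:
After projecting period 1:
Births: 4600 * 0.322 = 1481
Group 2: 2750 * 0.981 = 2698
Group 3: 4600 * 0.956 = 4398
Group 4: 7950 * 0.961 = 7640
Group 5: 9000 * 0.944 + 4650 * 0.255 = 8496 + 1186 = 9682
Net migration: Group 1 + 20 → 1501; Group 3 − 250 → 4148
End of period: [1501, 2698, 4148, 7640, 9682]
After projecting period 2:
Births: 2698 * 0.322 = 869
Group 2: 1501 * 0.981 = 1472
Group 3: 2698 * 0.956 = 2579
Group 4: 4148 * 0.961 = 3986
Group 5: 7640 * 0.944 + 9682 * 0.255 = 7212 + 2469 = 9681
Net migration: Group 1 + 20 → 889; Group 3 − 250 → 2329
End of period: [889, 1472, 2329, 3986, 9681]
After projecting period 3:
Births: 1472 * 0.322 = 474
Group 2: 889 * 0.981 = 872
Group 3: 1472 * 0.956 = 1407
Group 4: 2329 * 0.961 = 2238
Group 5: 3986 * 0.944 + 9681 * 0.255 = 3763 + 2469 = 6232
Net migration: Group 1 + 20 → 494; Group 3 − 250 → 1157
End of period: [494, 872, 1157, 2238, 6232]

6232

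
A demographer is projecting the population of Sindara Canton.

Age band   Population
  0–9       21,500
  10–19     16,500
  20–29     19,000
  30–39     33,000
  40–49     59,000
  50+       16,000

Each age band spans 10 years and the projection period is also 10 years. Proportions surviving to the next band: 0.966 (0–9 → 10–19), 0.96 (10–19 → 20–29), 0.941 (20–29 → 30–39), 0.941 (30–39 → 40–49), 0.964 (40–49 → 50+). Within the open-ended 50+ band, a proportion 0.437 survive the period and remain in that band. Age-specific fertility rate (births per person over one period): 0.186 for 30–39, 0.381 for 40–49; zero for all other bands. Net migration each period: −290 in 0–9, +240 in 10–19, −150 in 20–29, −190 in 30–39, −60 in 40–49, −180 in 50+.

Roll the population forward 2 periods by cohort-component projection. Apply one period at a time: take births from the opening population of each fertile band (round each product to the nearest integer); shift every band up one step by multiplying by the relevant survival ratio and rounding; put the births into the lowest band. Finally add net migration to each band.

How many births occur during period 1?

— Period 1 —
Births: 33000 × 0.186 = 6138 ; 59000 × 0.381 = 22479 → total 28617
10–19: 21500 × 0.966 = 20769
20–29: 16500 × 0.96 = 15840
30–39: 19000 × 0.941 = 17879
40–49: 33000 × 0.941 = 31053
50+: 59000 × 0.964 + 16000 × 0.437 = 56876 + 6992 = 63868
Net migration: 0–9 − 290 → 28327; 10–19 + 240 → 21009; 20–29 − 150 → 15690; 30–39 − 190 → 17689; 40–49 − 60 → 30993; 50+ − 180 → 63688
→ [28327, 21009, 15690, 17689, 30993, 63688]

28617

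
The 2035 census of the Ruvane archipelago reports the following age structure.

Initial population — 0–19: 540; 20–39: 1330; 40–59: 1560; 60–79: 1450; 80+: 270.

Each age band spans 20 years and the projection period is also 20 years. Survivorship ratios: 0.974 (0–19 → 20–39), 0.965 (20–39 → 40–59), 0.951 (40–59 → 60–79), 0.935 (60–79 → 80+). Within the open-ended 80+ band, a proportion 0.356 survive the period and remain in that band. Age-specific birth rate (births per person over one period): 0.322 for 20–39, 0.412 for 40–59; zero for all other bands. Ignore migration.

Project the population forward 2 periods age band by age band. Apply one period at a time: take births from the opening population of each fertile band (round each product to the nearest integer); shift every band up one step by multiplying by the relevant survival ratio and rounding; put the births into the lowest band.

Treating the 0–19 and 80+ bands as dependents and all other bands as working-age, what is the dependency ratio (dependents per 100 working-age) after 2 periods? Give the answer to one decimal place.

After projecting period 1:
Births: 1330 × 0.322 = 428, 1560 × 0.412 = 643 ⇒ total 1071
20–39: 540 × 0.974 = 526
40–59: 1330 × 0.965 = 1283
60–79: 1560 × 0.951 = 1484
80+: 1450 × 0.935 + 270 × 0.356 = 1356 + 96 = 1452
Population now: 0–19=1071, 20–39=526, 40–59=1283, 60–79=1484, 80+=1452
After projecting period 2:
Births: 526 × 0.322 = 169, 1283 × 0.412 = 529 ⇒ total 698
20–39: 1071 × 0.974 = 1043
40–59: 526 × 0.965 = 508
60–79: 1283 × 0.951 = 1220
80+: 1484 × 0.935 + 1452 × 0.356 = 1388 + 517 = 1905
Population now: 0–19=698, 20–39=1043, 40–59=508, 60–79=1220, 80+=1905
Dependents (band 0–19 + band 80+) = 698 + 1905 = 2603; working-age = 2771; ratio = 2603/2771 × 100 = 93.9

93.9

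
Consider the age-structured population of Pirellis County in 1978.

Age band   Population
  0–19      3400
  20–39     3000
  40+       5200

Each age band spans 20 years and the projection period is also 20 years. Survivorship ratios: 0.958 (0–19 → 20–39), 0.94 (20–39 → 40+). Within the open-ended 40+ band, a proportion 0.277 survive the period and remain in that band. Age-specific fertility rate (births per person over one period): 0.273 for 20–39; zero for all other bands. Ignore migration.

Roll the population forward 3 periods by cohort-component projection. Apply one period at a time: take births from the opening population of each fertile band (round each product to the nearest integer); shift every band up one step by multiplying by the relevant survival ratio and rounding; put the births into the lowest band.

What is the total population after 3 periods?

Period 1.
Births: 3000 × 0.273 = 819
20–39: 3400 × 0.958 = 3257
40+: 3000 × 0.94 + 5200 × 0.277 = 2820 + 1440 = 4260
→ [819, 3257, 4260]
Period 2.
Births: 3257 × 0.273 = 889
20–39: 819 × 0.958 = 785
40+: 3257 × 0.94 + 4260 × 0.277 = 3062 + 1180 = 4242
→ [889, 785, 4242]
Period 3.
Births: 785 × 0.273 = 214
20–39: 889 × 0.958 = 852
40+: 785 × 0.94 + 4242 × 0.277 = 738 + 1175 = 1913
→ [214, 852, 1913]
Total after period 3: 214 + 852 + 1913 = 2979

2979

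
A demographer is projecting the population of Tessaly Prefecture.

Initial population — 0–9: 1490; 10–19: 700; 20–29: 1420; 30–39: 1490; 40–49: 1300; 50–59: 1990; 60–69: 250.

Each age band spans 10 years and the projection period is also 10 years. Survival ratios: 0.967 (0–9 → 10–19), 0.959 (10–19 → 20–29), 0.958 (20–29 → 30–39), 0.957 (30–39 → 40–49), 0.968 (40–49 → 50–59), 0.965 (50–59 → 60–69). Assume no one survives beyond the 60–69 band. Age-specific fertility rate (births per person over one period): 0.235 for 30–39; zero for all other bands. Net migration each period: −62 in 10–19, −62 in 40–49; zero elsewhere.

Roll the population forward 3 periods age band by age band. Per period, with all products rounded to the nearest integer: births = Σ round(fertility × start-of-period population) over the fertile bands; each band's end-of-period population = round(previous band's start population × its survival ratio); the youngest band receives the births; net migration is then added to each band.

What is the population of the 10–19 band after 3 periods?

247

Period 1:
Births: 1490 * 0.235 = 350
10–19: 1490 * 0.967 = 1441
20–29: 700 * 0.959 = 671
30–39: 1420 * 0.958 = 1360
40–49: 1490 * 0.957 = 1426
50–59: 1300 * 0.968 = 1258
60–69: 1990 * 0.965 = 1920
Net migration: 10–19 − 62 → 1379; 40–49 − 62 → 1364
Giving 350 / 1379 / 671 / 1360 / 1364 / 1258 / 1920.
Period 2:
Births: 1360 * 0.235 = 320
10–19: 350 * 0.967 = 338
20–29: 1379 * 0.959 = 1322
30–39: 671 * 0.958 = 643
40–49: 1360 * 0.957 = 1302
50–59: 1364 * 0.968 = 1320
60–69: 1258 * 0.965 = 1214
Net migration: 10–19 − 62 → 276; 40–49 − 62 → 1240
Giving 320 / 276 / 1322 / 643 / 1240 / 1320 / 1214.
Period 3:
Births: 643 * 0.235 = 151
10–19: 320 * 0.967 = 309
20–29: 276 * 0.959 = 265
30–39: 1322 * 0.958 = 1266
40–49: 643 * 0.957 = 615
50–59: 1240 * 0.968 = 1200
60–69: 1320 * 0.965 = 1274
Net migration: 10–19 − 62 → 247; 40–49 − 62 → 553
Giving 151 / 247 / 265 / 1266 / 553 / 1200 / 1274.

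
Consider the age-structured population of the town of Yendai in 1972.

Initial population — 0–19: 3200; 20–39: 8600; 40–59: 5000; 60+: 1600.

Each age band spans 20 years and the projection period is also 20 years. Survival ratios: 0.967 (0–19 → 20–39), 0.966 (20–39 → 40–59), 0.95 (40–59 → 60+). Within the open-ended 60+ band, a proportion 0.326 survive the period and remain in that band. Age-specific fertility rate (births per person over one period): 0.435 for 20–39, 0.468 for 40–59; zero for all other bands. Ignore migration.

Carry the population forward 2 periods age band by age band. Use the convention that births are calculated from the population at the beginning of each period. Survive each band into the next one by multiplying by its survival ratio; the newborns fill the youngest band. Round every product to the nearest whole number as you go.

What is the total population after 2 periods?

23715

(Groups numbered youngest = 1 to oldest = 4.)
— Period 1 —
Births: 8600 × 0.435 = 3741, 5000 × 0.468 = 2340 ⇒ total 6081
Group 2: 3200 × 0.967 = 3094
Group 3: 8600 × 0.966 = 8308
Group 4: 5000 × 0.95 + 1600 × 0.326 = 4750 + 522 = 5272
Population now: 0–19=6081, 20–39=3094, 40–59=8308, 60+=5272
— Period 2 —
Births: 3094 × 0.435 = 1346, 8308 × 0.468 = 3888 ⇒ total 5234
Group 2: 6081 × 0.967 = 5880
Group 3: 3094 × 0.966 = 2989
Group 4: 8308 × 0.95 + 5272 × 0.326 = 7893 + 1719 = 9612
Population now: 0–19=5234, 20–39=5880, 40–59=2989, 60+=9612
Total after period 2: 5234 + 5880 + 2989 + 9612 = 23715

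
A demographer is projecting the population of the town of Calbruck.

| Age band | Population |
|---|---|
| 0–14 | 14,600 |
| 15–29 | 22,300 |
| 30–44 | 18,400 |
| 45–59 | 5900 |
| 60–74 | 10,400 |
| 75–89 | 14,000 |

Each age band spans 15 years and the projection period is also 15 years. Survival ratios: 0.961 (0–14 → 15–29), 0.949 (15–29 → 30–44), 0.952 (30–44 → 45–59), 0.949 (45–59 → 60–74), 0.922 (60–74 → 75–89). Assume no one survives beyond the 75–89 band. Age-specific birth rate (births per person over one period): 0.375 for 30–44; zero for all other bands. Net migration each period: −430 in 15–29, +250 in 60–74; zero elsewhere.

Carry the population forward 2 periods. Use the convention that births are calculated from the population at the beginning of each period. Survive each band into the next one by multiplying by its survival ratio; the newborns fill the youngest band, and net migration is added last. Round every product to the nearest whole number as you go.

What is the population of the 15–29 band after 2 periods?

6201

Call the bands 1 to 6, youngest first.
[period 1]
Births: 18400 × 0.375 = 6900
Band 2: 14600 × 0.961 = 14031
Band 3: 22300 × 0.949 = 21163
Band 4: 18400 × 0.952 = 17517
Band 5: 5900 × 0.949 = 5599
Band 6: 10400 × 0.922 = 9589
Net migration: Band 2 − 430 → 13601; Band 5 + 250 → 5849
Giving 6900 / 13601 / 21163 / 17517 / 5849 / 9589.
[period 2]
Births: 21163 × 0.375 = 7936
Band 2: 6900 × 0.961 = 6631
Band 3: 13601 × 0.949 = 12907
Band 4: 21163 × 0.952 = 20147
Band 5: 17517 × 0.949 = 16624
Band 6: 5849 × 0.922 = 5393
Net migration: Band 2 − 430 → 6201; Band 5 + 250 → 16874
Giving 7936 / 6201 / 12907 / 20147 / 16874 / 5393.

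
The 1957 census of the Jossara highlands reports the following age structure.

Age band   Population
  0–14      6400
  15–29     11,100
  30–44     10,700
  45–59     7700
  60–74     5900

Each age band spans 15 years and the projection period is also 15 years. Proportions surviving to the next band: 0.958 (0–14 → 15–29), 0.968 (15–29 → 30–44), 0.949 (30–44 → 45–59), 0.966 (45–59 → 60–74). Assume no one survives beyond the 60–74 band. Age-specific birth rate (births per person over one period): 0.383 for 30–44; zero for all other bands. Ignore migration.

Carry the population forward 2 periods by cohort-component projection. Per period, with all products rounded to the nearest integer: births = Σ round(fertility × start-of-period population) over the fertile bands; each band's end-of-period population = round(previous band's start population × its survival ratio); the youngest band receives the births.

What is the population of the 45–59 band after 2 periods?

10197

After projecting period 1:
Births: 10700 × 0.383 = 4098
15–29: 6400 × 0.958 = 6131
30–44: 11100 × 0.968 = 10745
45–59: 10700 × 0.949 = 10154
60–74: 7700 × 0.966 = 7438
End of period: [4098, 6131, 10745, 10154, 7438]
After projecting period 2:
Births: 10745 × 0.383 = 4115
15–29: 4098 × 0.958 = 3926
30–44: 6131 × 0.968 = 5935
45–59: 10745 × 0.949 = 10197
60–74: 10154 × 0.966 = 9809
End of period: [4115, 3926, 5935, 10197, 9809]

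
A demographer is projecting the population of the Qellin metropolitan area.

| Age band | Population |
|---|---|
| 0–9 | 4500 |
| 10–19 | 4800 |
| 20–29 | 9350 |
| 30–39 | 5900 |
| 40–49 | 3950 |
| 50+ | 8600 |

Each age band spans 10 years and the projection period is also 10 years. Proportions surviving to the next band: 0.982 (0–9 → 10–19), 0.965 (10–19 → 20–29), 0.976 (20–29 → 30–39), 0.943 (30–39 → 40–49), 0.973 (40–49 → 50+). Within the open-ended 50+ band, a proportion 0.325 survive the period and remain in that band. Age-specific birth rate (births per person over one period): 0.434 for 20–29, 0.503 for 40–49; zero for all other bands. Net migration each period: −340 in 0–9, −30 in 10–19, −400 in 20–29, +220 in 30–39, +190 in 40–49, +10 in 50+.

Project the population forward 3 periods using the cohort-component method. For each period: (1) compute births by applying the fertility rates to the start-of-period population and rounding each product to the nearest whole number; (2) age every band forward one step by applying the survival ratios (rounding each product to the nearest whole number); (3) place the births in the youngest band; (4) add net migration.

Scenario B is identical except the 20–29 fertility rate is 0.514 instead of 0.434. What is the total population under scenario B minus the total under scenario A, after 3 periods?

Period 1:
Births: 9350 * 0.434 = 4058, 3950 * 0.503 = 1987 ⇒ total 6045
10–19: 4500 * 0.982 = 4419
20–29: 4800 * 0.965 = 4632
30–39: 9350 * 0.976 = 9126
40–49: 5900 * 0.943 = 5564
50+: 3950 * 0.973 + 8600 * 0.325 = 3843 + 2795 = 6638
Net migration: 0–9 − 340 → 5705; 10–19 − 30 → 4389; 20–29 − 400 → 4232; 30–39 + 220 → 9346; 40–49 + 190 → 5754; 50+ + 10 → 6648
→ [5705, 4389, 4232, 9346, 5754, 6648]
Period 2:
Births: 4232 * 0.434 = 1837, 5754 * 0.503 = 2894 ⇒ total 4731
10–19: 5705 * 0.982 = 5602
20–29: 4389 * 0.965 = 4235
30–39: 4232 * 0.976 = 4130
40–49: 9346 * 0.943 = 8813
50+: 5754 * 0.973 + 6648 * 0.325 = 5599 + 2161 = 7760
Net migration: 0–9 − 340 → 4391; 10–19 − 30 → 5572; 20–29 − 400 → 3835; 30–39 + 220 → 4350; 40–49 + 190 → 9003; 50+ + 10 → 7770
→ [4391, 5572, 3835, 4350, 9003, 7770]
Period 3:
Births: 3835 * 0.434 = 1664, 9003 * 0.503 = 4529 ⇒ total 6193
10–19: 4391 * 0.982 = 4312
20–29: 5572 * 0.965 = 5377
30–39: 3835 * 0.976 = 3743
40–49: 4350 * 0.943 = 4102
50+: 9003 * 0.973 + 7770 * 0.325 = 8760 + 2525 = 11285
Net migration: 0–9 − 340 → 5853; 10–19 − 30 → 4282; 20–29 − 400 → 4977; 30–39 + 220 → 3963; 40–49 + 190 → 4292; 50+ + 10 → 11295
→ [5853, 4282, 4977, 3963, 4292, 11295]
Scenario A total after 3 periods: 34662
Scenario B projection —
Period 1:
Births: 9350 * 0.514 = 4806, 3950 * 0.503 = 1987 ⇒ total 6793
10–19: 4500 * 0.982 = 4419
20–29: 4800 * 0.965 = 4632
30–39: 9350 * 0.976 = 9126
40–49: 5900 * 0.943 = 5564
50+: 3950 * 0.973 + 8600 * 0.325 = 3843 + 2795 = 6638
Net migration: 0–9 − 340 → 6453; 10–19 − 30 → 4389; 20–29 − 400 → 4232; 30–39 + 220 → 9346; 40–49 + 190 → 5754; 50+ + 10 → 6648
→ [6453, 4389, 4232, 9346, 5754, 6648]
Period 2:
Births: 4232 * 0.514 = 2175, 5754 * 0.503 = 2894 ⇒ total 5069
10–19: 6453 * 0.982 = 6337
20–29: 4389 * 0.965 = 4235
30–39: 4232 * 0.976 = 4130
40–49: 9346 * 0.943 = 8813
50+: 5754 * 0.973 + 6648 * 0.325 = 5599 + 2161 = 7760
Net migration: 0–9 − 340 → 4729; 10–19 − 30 → 6307; 20–29 − 400 → 3835; 30–39 + 220 → 4350; 40–49 + 190 → 9003; 50+ + 10 → 7770
→ [4729, 6307, 3835, 4350, 9003, 7770]
Period 3:
Births: 3835 * 0.514 = 1971, 9003 * 0.503 = 4529 ⇒ total 6500
10–19: 4729 * 0.982 = 4644
20–29: 6307 * 0.965 = 6086
30–39: 3835 * 0.976 = 3743
40–49: 4350 * 0.943 = 4102
50+: 9003 * 0.973 + 7770 * 0.325 = 8760 + 2525 = 11285
Net migration: 0–9 − 340 → 6160; 10–19 − 30 → 4614; 20–29 − 400 → 5686; 30–39 + 220 → 3963; 40–49 + 190 → 4292; 50+ + 10 → 11295
→ [6160, 4614, 5686, 3963, 4292, 11295]
Scenario B total after 3 periods: 36010
Difference B − A = 36010 − 34662 = 1348

1348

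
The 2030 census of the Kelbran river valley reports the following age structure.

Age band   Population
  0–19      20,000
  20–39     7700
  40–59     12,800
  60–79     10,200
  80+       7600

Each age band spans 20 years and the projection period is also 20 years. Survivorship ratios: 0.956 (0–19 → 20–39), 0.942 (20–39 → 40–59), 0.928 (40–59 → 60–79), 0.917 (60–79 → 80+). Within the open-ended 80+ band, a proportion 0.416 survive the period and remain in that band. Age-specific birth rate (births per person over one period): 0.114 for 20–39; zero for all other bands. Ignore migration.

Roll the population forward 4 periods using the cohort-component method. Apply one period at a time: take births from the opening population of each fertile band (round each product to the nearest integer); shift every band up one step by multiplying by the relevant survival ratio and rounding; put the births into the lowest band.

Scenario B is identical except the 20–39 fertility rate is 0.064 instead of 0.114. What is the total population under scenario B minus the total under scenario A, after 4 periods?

-1408

Period 1.
Births: 7700 × 0.114 = 878
20–39: 20000 × 0.956 = 19120
40–59: 7700 × 0.942 = 7253
60–79: 12800 × 0.928 = 11878
80+: 10200 × 0.917 + 7600 × 0.416 = 9353 + 3162 = 12515
Giving 878 / 19120 / 7253 / 11878 / 12515.
Period 2.
Births: 19120 × 0.114 = 2180
20–39: 878 × 0.956 = 839
40–59: 19120 × 0.942 = 18011
60–79: 7253 × 0.928 = 6731
80+: 11878 × 0.917 + 12515 × 0.416 = 10892 + 5206 = 16098
Giving 2180 / 839 / 18011 / 6731 / 16098.
Period 3.
Births: 839 × 0.114 = 96
20–39: 2180 × 0.956 = 2084
40–59: 839 × 0.942 = 790
60–79: 18011 × 0.928 = 16714
80+: 6731 × 0.917 + 16098 × 0.416 = 6172 + 6697 = 12869
Giving 96 / 2084 / 790 / 16714 / 12869.
Period 4.
Births: 2084 × 0.114 = 238
20–39: 96 × 0.956 = 92
40–59: 2084 × 0.942 = 1963
60–79: 790 × 0.928 = 733
80+: 16714 × 0.917 + 12869 × 0.416 = 15327 + 5354 = 20681
Giving 238 / 92 / 1963 / 733 / 20681.
Scenario A total after 4 periods: 23707
Scenario B projection —
Period 1.
Births: 7700 × 0.064 = 493
20–39: 20000 × 0.956 = 19120
40–59: 7700 × 0.942 = 7253
60–79: 12800 × 0.928 = 11878
80+: 10200 × 0.917 + 7600 × 0.416 = 9353 + 3162 = 12515
Giving 493 / 19120 / 7253 / 11878 / 12515.
Period 2.
Births: 19120 × 0.064 = 1224
20–39: 493 × 0.956 = 471
40–59: 19120 × 0.942 = 18011
60–79: 7253 × 0.928 = 6731
80+: 11878 × 0.917 + 12515 × 0.416 = 10892 + 5206 = 16098
Giving 1224 / 471 / 18011 / 6731 / 16098.
Period 3.
Births: 471 × 0.064 = 30
20–39: 1224 × 0.956 = 1170
40–59: 471 × 0.942 = 444
60–79: 18011 × 0.928 = 16714
80+: 6731 × 0.917 + 16098 × 0.416 = 6172 + 6697 = 12869
Giving 30 / 1170 / 444 / 16714 / 12869.
Period 4.
Births: 1170 × 0.064 = 75
20–39: 30 × 0.956 = 29
40–59: 1170 × 0.942 = 1102
60–79: 444 × 0.928 = 412
80+: 16714 × 0.917 + 12869 × 0.416 = 15327 + 5354 = 20681
Giving 75 / 29 / 1102 / 412 / 20681.
Scenario B total after 4 periods: 22299
Difference B − A = 22299 − 23707 = -1408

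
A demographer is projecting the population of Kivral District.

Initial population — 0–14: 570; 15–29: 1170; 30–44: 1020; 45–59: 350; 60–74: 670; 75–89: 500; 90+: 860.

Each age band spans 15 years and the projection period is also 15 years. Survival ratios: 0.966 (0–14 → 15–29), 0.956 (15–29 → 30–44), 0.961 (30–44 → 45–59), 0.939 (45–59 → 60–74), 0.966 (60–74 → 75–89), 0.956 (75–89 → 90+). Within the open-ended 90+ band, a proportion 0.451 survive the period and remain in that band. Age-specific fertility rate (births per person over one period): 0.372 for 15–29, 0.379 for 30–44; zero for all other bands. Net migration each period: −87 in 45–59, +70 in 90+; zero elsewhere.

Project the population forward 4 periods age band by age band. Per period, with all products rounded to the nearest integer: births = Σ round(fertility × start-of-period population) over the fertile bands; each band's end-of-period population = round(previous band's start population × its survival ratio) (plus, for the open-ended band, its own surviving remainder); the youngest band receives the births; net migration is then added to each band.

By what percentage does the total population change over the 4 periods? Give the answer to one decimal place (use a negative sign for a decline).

-7.7

After projecting period 1:
Births: 1170 × 0.372 = 435, 1020 × 0.379 = 387 — total 822
15–29: 570 × 0.966 = 551
30–44: 1170 × 0.956 = 1119
45–59: 1020 × 0.961 = 980
60–74: 350 × 0.939 = 329
75–89: 670 × 0.966 = 647
90+: 500 × 0.956 + 860 × 0.451 = 478 + 388 = 866
Net migration: 45–59 − 87 → 893; 90+ + 70 → 936
Population now: 0–14=822, 15–29=551, 30–44=1119, 45–59=893, 60–74=329, 75–89=647, 90+=936
After projecting period 2:
Births: 551 × 0.372 = 205, 1119 × 0.379 = 424 — total 629
15–29: 822 × 0.966 = 794
30–44: 551 × 0.956 = 527
45–59: 1119 × 0.961 = 1075
60–74: 893 × 0.939 = 839
75–89: 329 × 0.966 = 318
90+: 647 × 0.956 + 936 × 0.451 = 619 + 422 = 1041
Net migration: 45–59 − 87 → 988; 90+ + 70 → 1111
Population now: 0–14=629, 15–29=794, 30–44=527, 45–59=988, 60–74=839, 75–89=318, 90+=1111
After projecting period 3:
Births: 794 × 0.372 = 295, 527 × 0.379 = 200 — total 495
15–29: 629 × 0.966 = 608
30–44: 794 × 0.956 = 759
45–59: 527 × 0.961 = 506
60–74: 988 × 0.939 = 928
75–89: 839 × 0.966 = 810
90+: 318 × 0.956 + 1111 × 0.451 = 304 + 501 = 805
Net migration: 45–59 − 87 → 419; 90+ + 70 → 875
Population now: 0–14=495, 15–29=608, 30–44=759, 45–59=419, 60–74=928, 75–89=810, 90+=875
After projecting period 4:
Births: 608 × 0.372 = 226, 759 × 0.379 = 288 — total 514
15–29: 495 × 0.966 = 478
30–44: 608 × 0.956 = 581
45–59: 759 × 0.961 = 729
60–74: 419 × 0.939 = 393
75–89: 928 × 0.966 = 896
90+: 810 × 0.956 + 875 × 0.451 = 774 + 395 = 1169
Net migration: 45–59 − 87 → 642; 90+ + 70 → 1239
Population now: 0–14=514, 15–29=478, 30–44=581, 45–59=642, 60–74=393, 75–89=896, 90+=1239
Total: 5140 → 4743; change = -397; percentage change = -7.7%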